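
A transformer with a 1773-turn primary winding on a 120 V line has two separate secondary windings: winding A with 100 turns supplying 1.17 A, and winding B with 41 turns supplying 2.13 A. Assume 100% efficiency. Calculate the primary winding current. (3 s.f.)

I_p ≈ 0.115 A

V_A = 120 × 100/1773 = 6.7682 V; V_B = 120 × 41/1773 = 2.7750 V.
P_out = V_A I_A + V_B I_B = 6.7682×1.17 + 2.7750×2.13 = 7.9188 + 5.9107 = 13.829 W.
Ideal ⇒ P_in = P_out, so I_p = P_out/V_p = 13.829/120 = 0.115 A.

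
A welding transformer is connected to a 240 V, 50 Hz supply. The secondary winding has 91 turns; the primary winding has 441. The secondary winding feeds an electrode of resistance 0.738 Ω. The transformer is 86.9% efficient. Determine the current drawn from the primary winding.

I_p ≈ 15.9 A

V_s = 240 × 91/441 = 49.524 V.
I_s = V_s/R = 49.524/0.738 = 67.105 A.
P_out = V_s I_s = 49.524 × 67.105 = 3323.3 W.
P_in = P_out/η = 3323.3/0.869 = 3824.3 W.
I_p = P_in/V_p = 3824.3/240 = 15.9 A.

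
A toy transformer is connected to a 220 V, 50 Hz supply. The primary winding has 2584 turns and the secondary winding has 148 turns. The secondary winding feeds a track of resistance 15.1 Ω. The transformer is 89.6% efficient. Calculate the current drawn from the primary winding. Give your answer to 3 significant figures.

I_p ≈ 0.0533 A

V_s = 220 × 148/2584 = 12.601 V.
I_s = V_s/R = 12.601/15.1 = 0.83448 A.
P_out = V_s I_s = 12.601 × 0.83448 = 10.515 W.
P_in = P_out/η = 10.515/0.896 = 11.735 W.
I_p = P_in/V_p = 11.735/220 = 0.0533 A.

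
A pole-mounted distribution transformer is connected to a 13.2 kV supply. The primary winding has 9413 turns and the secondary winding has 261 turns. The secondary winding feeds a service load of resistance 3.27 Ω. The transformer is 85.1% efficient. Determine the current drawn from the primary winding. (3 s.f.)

I_p ≈ 3.65 A

V_s = 13200 × 261/9413 = 366.00 V.
I_s = V_s/R = 366.00/3.27 = 111.93 A.
P_out = V_s I_s = 366.00 × 111.93 = 40966 W.
P_in = P_out/η = 40966/0.851 = 48139 W.
I_p = P_in/V_p = 48139/13200 = 3.65 A.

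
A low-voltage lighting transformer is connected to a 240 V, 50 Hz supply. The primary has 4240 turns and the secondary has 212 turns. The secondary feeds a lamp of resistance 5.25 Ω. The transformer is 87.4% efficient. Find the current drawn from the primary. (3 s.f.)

I_p ≈ 0.131 A

V_s = 240 × 212/4240 = 12.000 V.
I_s = V_s/R = 12.000/5.25 = 2.2857 A.
P_out = V_s I_s = 12.000 × 2.2857 = 27.429 W.
P_in = P_out/η = 27.429/0.874 = 31.383 W.
I_p = P_in/V_p = 31.383/240 = 0.131 A.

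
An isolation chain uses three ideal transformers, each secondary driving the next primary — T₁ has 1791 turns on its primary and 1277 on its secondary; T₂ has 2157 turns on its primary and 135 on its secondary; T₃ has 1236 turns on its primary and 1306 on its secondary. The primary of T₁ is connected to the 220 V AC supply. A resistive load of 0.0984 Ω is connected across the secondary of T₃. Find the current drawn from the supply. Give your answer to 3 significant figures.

After T₁: V = 220.00 × 1277/1791 = 156.86 V.
After T₂: V = 156.86 × 135/2157 = 9.8175 V.
After T₃: V = 9.8175 × 1306/1236 = 10.374 V.
I_load = 10.374/0.0984 = 105.42 A, so P_out = 10.374 × 105.42 = 1093.6 W.
All ideal ⇒ P_in = P_out, so I_supply = 1093.6/220 = 4.97 A.

I_supply ≈ 4.97 A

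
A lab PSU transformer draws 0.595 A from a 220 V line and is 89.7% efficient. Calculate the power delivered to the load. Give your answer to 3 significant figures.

P_in = V_p I_p = 220 × 0.595 = 130.90 W.
P_out = η P_in = 0.897 × 130.90 = 117 W.

P_out ≈ 117 W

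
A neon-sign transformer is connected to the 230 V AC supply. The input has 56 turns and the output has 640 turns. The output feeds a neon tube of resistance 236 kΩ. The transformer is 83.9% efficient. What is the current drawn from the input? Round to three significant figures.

I_in ≈ 0.152 A

V_out = 230 × 640/56 = 2628.6 V.
I_out = V_out/R = 2628.6/236000 = 0.011138 A.
P_out = V_out I_out = 2628.6 × 0.011138 = 29.277 W.
P_in = P_out/η = 29.277/0.839 = 34.895 W.
I_in = P_in/V_in = 34.895/230 = 0.152 A.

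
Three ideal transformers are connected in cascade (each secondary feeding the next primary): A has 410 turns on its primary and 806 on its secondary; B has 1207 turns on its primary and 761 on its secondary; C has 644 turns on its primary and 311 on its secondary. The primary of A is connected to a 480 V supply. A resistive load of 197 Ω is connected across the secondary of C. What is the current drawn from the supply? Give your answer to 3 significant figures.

I_supply ≈ 0.873 A

Secondary of A: V = 480.00 × 806/410 = 943.61 V.
Secondary of B: V = 943.61 × 761/1207 = 594.94 V.
Secondary of C: V = 594.94 × 311/644 = 287.31 V.
I_load = 287.31/197 = 1.4584 A, so P_out = 287.31 × 1.4584 = 419.01 W.
All ideal ⇒ P_in = P_out, so I_supply = 419.01/480 = 0.873 A.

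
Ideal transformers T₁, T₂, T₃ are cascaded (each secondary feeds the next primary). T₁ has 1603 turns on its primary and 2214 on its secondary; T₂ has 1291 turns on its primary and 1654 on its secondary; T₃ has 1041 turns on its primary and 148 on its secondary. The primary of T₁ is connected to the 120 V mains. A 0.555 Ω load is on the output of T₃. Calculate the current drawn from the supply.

I_supply ≈ 13.7 A

After T₁: V = 120.00 × 2214/1603 = 165.74 V.
After T₂: V = 165.74 × 1654/1291 = 212.34 V.
After T₃: V = 212.34 × 148/1041 = 30.189 V.
I_load = 30.189/0.555 = 54.394 A, so P_out = 30.189 × 54.394 = 1642.1 W.
All ideal ⇒ P_in = P_out, so I_supply = 1642.1/120 = 13.7 A.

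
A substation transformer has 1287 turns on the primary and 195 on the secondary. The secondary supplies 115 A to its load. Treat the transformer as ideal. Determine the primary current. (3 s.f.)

I_p ≈ 17.4 A

For an ideal transformer I_p/I_s = N_s/N_p, so I_p = 115 × 195/1287 = 17.4 A.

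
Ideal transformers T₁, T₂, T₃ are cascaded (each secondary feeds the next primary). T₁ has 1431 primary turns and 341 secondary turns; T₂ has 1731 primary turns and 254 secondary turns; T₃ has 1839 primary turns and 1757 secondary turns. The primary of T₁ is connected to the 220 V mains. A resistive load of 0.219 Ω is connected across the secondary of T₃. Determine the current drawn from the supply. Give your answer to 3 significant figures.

I_supply ≈ 1.12 A

After T₁: V = 220.00 × 341/1431 = 52.425 V.
After T₂: V = 52.425 × 254/1731 = 7.6926 V.
After T₃: V = 7.6926 × 1757/1839 = 7.3496 V.
I_load = 7.3496/0.219 = 33.560 A, so P_out = 7.3496 × 33.560 = 246.65 W.
All ideal ⇒ P_in = P_out, so I_supply = 246.65/220 = 1.12 A.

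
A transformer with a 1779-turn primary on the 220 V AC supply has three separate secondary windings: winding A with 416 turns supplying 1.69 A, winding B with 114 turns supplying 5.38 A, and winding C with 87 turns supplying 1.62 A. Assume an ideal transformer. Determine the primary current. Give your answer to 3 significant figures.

I_p ≈ 0.819 A

V_A = 220 × 416/1779 = 51.445 V; V_B = 220 × 114/1779 = 14.098 V; V_C = 220 × 87/1779 = 10.759 V.
P_out = V_A I_A + V_B I_B + V_C I_C = 51.445×1.69 + 14.098×5.38 + 10.759×1.62 = 86.941 + 75.846 + 17.429 = 180.22 W.
Ideal ⇒ P_in = P_out, so I_p = P_out/V_p = 180.22/220 = 0.819 A.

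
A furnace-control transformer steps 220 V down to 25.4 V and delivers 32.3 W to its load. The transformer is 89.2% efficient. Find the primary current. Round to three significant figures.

I_p ≈ 0.165 A

P_in = P_out/η = 32.3/0.892 = 36.211 W.
I_p = P_in/V_p = 36.211/220 = 0.165 A.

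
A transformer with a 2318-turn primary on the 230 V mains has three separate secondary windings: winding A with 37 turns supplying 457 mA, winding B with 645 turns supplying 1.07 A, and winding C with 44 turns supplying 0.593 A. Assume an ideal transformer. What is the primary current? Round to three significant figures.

I_p ≈ 0.316 A

V_A = 230 × 37/2318 = 3.6713 V; V_B = 230 × 645/2318 = 63.999 V; V_C = 230 × 44/2318 = 4.3658 V.
P_out = V_A I_A + V_B I_B + V_C I_C = 3.6713×0.457 + 63.999×1.07 + 4.3658×0.593 = 1.6778 + 68.479 + 2.5889 = 72.746 W.
Ideal ⇒ P_in = P_out, so I_p = P_out/V_p = 72.746/230 = 0.316 A.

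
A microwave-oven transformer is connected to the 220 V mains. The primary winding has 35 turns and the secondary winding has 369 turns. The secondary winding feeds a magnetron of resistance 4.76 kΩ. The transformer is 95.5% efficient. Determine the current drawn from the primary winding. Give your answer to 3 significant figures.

V_s = 220 × 369/35 = 2319.4 V.
I_s = V_s/R = 2319.4/4760 = 0.48727 A.
P_out = V_s I_s = 2319.4 × 0.48727 = 1130.2 W.
P_in = P_out/η = 1130.2/0.955 = 1183.5 W.
I_p = P_in/V_p = 1183.5/220 = 5.38 A.

I_p ≈ 5.38 A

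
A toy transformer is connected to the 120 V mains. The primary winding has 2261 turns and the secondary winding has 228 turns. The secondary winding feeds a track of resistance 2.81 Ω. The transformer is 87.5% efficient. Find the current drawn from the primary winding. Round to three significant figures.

V_s = 120 × 228/2261 = 12.101 V.
I_s = V_s/R = 12.101/2.81 = 4.3063 A.
P_out = V_s I_s = 12.101 × 4.3063 = 52.110 W.
P_in = P_out/η = 52.110/0.875 = 59.555 W.
I_p = P_in/V_p = 59.555/120 = 0.496 A.

I_p ≈ 0.496 A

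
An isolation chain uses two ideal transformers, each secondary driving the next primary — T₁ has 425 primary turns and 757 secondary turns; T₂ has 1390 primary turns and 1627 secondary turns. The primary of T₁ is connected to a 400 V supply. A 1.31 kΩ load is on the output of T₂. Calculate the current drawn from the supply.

I_supply ≈ 1.33 A

Secondary of T₁: V = 400.00 × 757/425 = 712.47 V.
Secondary of T₂: V = 712.47 × 1627/1390 = 833.95 V.
I_load = 833.95/1310 = 0.63660 A, so P_out = 833.95 × 0.63660 = 530.89 W.
All ideal ⇒ P_in = P_out, so I_supply = 530.89/400 = 1.33 A.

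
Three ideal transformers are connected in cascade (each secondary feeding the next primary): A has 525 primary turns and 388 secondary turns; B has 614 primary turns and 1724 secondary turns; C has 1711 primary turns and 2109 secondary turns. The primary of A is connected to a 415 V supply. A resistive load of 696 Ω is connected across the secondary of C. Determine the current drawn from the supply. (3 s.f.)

After A: V = 415.00 × 388/525 = 306.70 V.
After B: V = 306.70 × 1724/614 = 861.17 V.
After C: V = 861.17 × 2109/1711 = 1061.5 V.
I_load = 1061.5/696 = 1.5251 A, so P_out = 1061.5 × 1.5251 = 1618.9 W.
All ideal ⇒ P_in = P_out, so I_supply = 1618.9/415 = 3.90 A.

I_supply ≈ 3.90 A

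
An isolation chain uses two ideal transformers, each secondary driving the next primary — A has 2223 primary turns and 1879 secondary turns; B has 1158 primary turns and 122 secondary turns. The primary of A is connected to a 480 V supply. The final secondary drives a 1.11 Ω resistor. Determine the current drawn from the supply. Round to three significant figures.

I_supply ≈ 3.43 A

Secondary of A: V = 480.00 × 1879/2223 = 405.72 V.
Secondary of B: V = 405.72 × 122/1158 = 42.744 V.
I_load = 42.744/1.11 = 38.509 A, so P_out = 42.744 × 38.509 = 1646.0 W.
All ideal ⇒ P_in = P_out, so I_supply = 1646.0/480 = 3.43 A.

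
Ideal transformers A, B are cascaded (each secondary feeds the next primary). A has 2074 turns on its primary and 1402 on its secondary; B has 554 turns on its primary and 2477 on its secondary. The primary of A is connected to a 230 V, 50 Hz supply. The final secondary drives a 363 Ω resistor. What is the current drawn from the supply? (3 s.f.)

I_supply ≈ 5.79 A

After A: V = 230.00 × 1402/2074 = 155.48 V.
After B: V = 155.48 × 2477/554 = 695.16 V.
I_load = 695.16/363 = 1.9150 A, so P_out = 695.16 × 1.9150 = 1331.3 W.
All ideal ⇒ P_in = P_out, so I_supply = 1331.3/230 = 5.79 A.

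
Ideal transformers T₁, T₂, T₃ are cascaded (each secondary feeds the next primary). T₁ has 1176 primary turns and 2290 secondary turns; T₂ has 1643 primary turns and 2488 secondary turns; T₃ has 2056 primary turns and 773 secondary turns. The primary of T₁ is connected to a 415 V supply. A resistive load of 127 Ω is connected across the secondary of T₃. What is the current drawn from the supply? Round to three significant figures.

After T₁: V = 415.00 × 2290/1176 = 808.12 V.
After T₂: V = 808.12 × 2488/1643 = 1223.7 V.
After T₃: V = 1223.7 × 773/2056 = 460.09 V.
I_load = 460.09/127 = 3.6228 A, so P_out = 460.09 × 3.6228 = 1666.8 W.
All ideal ⇒ P_in = P_out, so I_supply = 1666.8/415 = 4.02 A.

I_supply ≈ 4.02 A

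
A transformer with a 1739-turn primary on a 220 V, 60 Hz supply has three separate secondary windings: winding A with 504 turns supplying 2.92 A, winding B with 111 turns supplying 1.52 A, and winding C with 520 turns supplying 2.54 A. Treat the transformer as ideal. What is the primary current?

V_A = 220 × 504/1739 = 63.761 V; V_B = 220 × 111/1739 = 14.043 V; V_C = 220 × 520/1739 = 65.785 V.
P_out = V_A I_A + V_B I_B + V_C I_C = 63.761×2.92 + 14.043×1.52 + 65.785×2.54 = 186.18 + 21.345 + 167.09 = 374.62 W.
Ideal ⇒ P_in = P_out, so I_p = P_out/V_p = 374.62/220 = 1.70 A.

I_p ≈ 1.70 A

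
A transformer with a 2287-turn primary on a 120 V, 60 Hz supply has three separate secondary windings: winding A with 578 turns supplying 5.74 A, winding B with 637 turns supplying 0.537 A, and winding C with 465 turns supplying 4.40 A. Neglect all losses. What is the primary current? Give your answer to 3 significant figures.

I_p ≈ 2.49 A

V_A = 120 × 578/2287 = 30.328 V; V_B = 120 × 637/2287 = 33.424 V; V_C = 120 × 465/2287 = 24.399 V.
P_out = V_A I_A + V_B I_B + V_C I_C = 30.328×5.74 + 33.424×0.537 + 24.399×4.40 = 174.08 + 17.949 + 107.35 = 299.39 W.
Ideal ⇒ P_in = P_out, so I_p = P_out/V_p = 299.39/120 = 2.49 A.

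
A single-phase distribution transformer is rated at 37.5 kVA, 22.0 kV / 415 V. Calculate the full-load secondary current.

I_s ≈ 90.4 A

I_s = S/V_s = 37500/415 = 90.4 A.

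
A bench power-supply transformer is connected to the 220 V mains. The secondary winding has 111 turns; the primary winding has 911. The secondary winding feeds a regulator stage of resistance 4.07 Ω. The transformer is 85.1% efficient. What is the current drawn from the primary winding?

V_s = 220 × 111/911 = 26.806 V.
I_s = V_s/R = 26.806/4.07 = 6.5862 A.
P_out = V_s I_s = 26.806 × 6.5862 = 176.55 W.
P_in = P_out/η = 176.55/0.851 = 207.46 W.
I_p = P_in/V_p = 207.46/220 = 0.943 A.

I_p ≈ 0.943 A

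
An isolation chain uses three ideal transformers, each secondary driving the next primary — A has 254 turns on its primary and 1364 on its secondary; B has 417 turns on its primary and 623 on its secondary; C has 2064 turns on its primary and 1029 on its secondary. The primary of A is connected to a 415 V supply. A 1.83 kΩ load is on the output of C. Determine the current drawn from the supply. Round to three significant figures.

Secondary of A: V = 415.00 × 1364/254 = 2228.6 V.
Secondary of B: V = 2228.6 × 623/417 = 3329.5 V.
Secondary of C: V = 3329.5 × 1029/2064 = 1659.9 V.
I_load = 1659.9/1830 = 0.90706 A, so P_out = 1659.9 × 0.90706 = 1505.6 W.
All ideal ⇒ P_in = P_out, so I_supply = 1505.6/415 = 3.63 A.

I_supply ≈ 3.63 A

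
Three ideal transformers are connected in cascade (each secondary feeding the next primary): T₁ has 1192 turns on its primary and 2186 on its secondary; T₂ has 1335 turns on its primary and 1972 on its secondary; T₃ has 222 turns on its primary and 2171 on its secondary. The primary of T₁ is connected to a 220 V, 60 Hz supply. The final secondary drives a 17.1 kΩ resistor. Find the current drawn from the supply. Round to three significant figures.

After T₁: V = 220.00 × 2186/1192 = 403.46 V.
After T₂: V = 403.46 × 1972/1335 = 595.97 V.
After T₃: V = 595.97 × 2171/222 = 5828.1 V.
I_load = 5828.1/17100 = 0.34083 A, so P_out = 5828.1 × 0.34083 = 1986.4 W.
All ideal ⇒ P_in = P_out, so I_supply = 1986.4/220 = 9.03 A.

I_supply ≈ 9.03 A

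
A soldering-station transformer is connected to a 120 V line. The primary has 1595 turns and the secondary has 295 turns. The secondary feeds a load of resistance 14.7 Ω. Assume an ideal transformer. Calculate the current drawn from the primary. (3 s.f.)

I_p ≈ 0.279 A

V_s = V_p × N_s/N_p = 120 × 295/1595 = 22.194 V.
I_s = V_s/R = 22.194/14.7 = 1.5098 A.
For an ideal transformer I_p N_p = I_s N_s, so I_p = 1.5098 × 295/1595 = 0.279 A.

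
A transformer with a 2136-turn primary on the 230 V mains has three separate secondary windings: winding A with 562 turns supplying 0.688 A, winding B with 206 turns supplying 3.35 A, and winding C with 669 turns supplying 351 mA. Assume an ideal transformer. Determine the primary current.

I_p ≈ 0.614 A

V_A = 230 × 562/2136 = 60.515 V; V_B = 230 × 206/2136 = 22.182 V; V_C = 230 × 669/2136 = 72.037 V.
P_out = V_A I_A + V_B I_B + V_C I_C = 60.515×0.688 + 22.182×3.35 + 72.037×0.351 = 41.634 + 74.309 + 25.285 = 141.23 W.
Ideal ⇒ P_in = P_out, so I_p = P_out/V_p = 141.23/230 = 0.614 A.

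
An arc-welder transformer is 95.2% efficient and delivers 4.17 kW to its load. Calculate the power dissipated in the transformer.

P_in = P_out/η = 4170/0.952 = 4380.25 W.
P_loss = P_in − P_out = 4380.25 − 4170 = 210 W.

P_loss ≈ 210 W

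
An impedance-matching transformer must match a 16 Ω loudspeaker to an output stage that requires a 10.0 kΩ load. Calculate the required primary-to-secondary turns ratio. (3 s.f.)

Z_p/Z_s = (N_p/N_s)², so N_p/N_s = √(10000/16) = √625 = 25.0.

N_p/N_s ≈ 25.0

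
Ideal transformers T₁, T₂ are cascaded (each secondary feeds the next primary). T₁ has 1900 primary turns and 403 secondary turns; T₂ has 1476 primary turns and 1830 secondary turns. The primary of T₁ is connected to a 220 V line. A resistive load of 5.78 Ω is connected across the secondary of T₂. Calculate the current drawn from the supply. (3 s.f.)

I_supply ≈ 2.63 A

After T₁: V = 220.00 × 403/1900 = 46.663 V.
After T₂: V = 46.663 × 1830/1476 = 57.855 V.
I_load = 57.855/5.78 = 10.009 A, so P_out = 57.855 × 10.009 = 579.10 W.
All ideal ⇒ P_in = P_out, so I_supply = 579.10/220 = 2.63 A.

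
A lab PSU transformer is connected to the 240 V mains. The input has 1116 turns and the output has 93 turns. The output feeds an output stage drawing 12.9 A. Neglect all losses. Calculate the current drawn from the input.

I_in ≈ 1.07 A

For an ideal transformer I_in N_in = I_out N_out, so I_in = 12.9 × 93/1116 = 1.07 A.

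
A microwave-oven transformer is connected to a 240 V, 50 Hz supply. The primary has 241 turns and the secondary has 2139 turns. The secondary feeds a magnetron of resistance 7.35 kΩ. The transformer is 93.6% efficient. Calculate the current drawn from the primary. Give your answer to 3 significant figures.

I_p ≈ 2.75 A

V_s = 240 × 2139/241 = 2130.1 V.
I_s = V_s/R = 2130.1/7350 = 0.28981 A.
P_out = V_s I_s = 2130.1 × 0.28981 = 617.34 W.
P_in = P_out/η = 617.34/0.936 = 659.55 W.
I_p = P_in/V_p = 659.55/240 = 2.75 A.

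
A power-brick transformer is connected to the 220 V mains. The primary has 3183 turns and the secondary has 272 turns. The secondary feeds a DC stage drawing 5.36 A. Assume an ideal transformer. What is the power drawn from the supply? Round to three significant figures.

I_p = I_s × N_s/N_p = 5.36 × 272/3183 = 0.45803 A.
P = V_p I_p = 220 × 0.45803 = 101 W.

P ≈ 101 W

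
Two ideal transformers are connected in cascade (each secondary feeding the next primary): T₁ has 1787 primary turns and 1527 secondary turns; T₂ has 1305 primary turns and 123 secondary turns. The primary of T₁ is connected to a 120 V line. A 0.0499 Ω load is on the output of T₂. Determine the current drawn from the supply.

I_supply ≈ 15.6 A

After T₁: V = 120.00 × 1527/1787 = 102.54 V.
After T₂: V = 102.54 × 123/1305 = 9.6647 V.
I_load = 9.6647/0.0499 = 193.68 A, so P_out = 9.6647 × 193.68 = 1871.9 W.
All ideal ⇒ P_in = P_out, so I_supply = 1871.9/120 = 15.6 A.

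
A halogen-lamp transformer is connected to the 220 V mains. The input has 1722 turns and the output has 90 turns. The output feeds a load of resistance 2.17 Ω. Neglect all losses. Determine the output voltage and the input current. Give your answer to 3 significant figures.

V_out = V_in × N_out/N_in = 220 × 90/1722 = 11.498 V.
I_out = V_out/R = 11.498/2.17 = 5.2987 A.
I_in = I_out × N_out/N_in = 5.2987 × 90/1722 = 0.277 A.

V_out ≈ 11.5 V, I_in ≈ 0.277 A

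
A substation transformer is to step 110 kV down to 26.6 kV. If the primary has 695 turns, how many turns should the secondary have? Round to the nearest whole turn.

N_s = 168 turns

N_s/N_p = V_s/V_p, so N_s = 695 × 26600/110000 = 168.1 ≈ 168 turns.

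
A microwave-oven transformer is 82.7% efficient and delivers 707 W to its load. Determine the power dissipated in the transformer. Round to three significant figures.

P_in = P_out/η = 707/0.827 = 854.897 W.
P_loss = P_in − P_out = 854.897 − 707 = 148 W.

P_loss ≈ 148 W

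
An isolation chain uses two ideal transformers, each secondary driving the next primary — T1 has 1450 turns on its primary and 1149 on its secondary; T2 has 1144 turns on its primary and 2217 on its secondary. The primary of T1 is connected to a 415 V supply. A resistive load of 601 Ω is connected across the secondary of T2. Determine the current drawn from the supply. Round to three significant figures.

Secondary of T1: V = 415.00 × 1149/1450 = 328.85 V.
Secondary of T2: V = 328.85 × 2217/1144 = 637.29 V.
I_load = 637.29/601 = 1.0604 A, so P_out = 637.29 × 1.0604 = 675.78 W.
All ideal ⇒ P_in = P_out, so I_supply = 675.78/415 = 1.63 A.

I_supply ≈ 1.63 A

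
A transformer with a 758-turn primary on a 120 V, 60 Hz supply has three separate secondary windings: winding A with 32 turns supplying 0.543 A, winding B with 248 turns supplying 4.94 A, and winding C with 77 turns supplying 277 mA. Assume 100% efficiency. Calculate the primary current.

V_A = 120 × 32/758 = 5.0660 V; V_B = 120 × 248/758 = 39.261 V; V_C = 120 × 77/758 = 12.190 V.
P_out = V_A I_A + V_B I_B + V_C I_C = 5.0660×0.543 + 39.261×4.94 + 12.190×0.277 = 2.7508 + 193.95 + 3.3766 = 200.08 W.
Ideal ⇒ P_in = P_out, so I_p = P_out/V_p = 200.08/120 = 1.67 A.

I_p ≈ 1.67 A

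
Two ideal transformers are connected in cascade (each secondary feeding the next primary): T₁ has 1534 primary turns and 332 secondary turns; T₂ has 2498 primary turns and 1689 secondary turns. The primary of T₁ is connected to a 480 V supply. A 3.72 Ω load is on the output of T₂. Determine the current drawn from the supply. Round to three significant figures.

After T₁: V = 480.00 × 332/1534 = 103.89 V.
After T₂: V = 103.89 × 1689/2498 = 70.241 V.
I_load = 70.241/3.72 = 18.882 A, so P_out = 70.241 × 18.882 = 1326.3 W.
All ideal ⇒ P_in = P_out, so I_supply = 1326.3/480 = 2.76 A.

I_supply ≈ 2.76 A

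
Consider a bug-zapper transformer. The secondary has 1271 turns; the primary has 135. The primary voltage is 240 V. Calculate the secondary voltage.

V_s ≈ 2260 V

V_s/V_p = N_s/N_p, so V_s = 240 × 1271/135 = 2260 V.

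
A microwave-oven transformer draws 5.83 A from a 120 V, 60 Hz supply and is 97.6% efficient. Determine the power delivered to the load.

P_in = V_in I_in = 120 × 5.83 = 699.60 W.
P_out = η P_in = 0.976 × 699.60 = 683 W.

P_out ≈ 683 W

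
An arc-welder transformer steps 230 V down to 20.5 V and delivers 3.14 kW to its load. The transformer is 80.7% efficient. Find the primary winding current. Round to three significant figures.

I_p ≈ 16.9 A

P_in = P_out/η = 3140/0.807 = 3891.0 W.
I_p = P_in/V_p = 3891.0/230 = 16.9 A.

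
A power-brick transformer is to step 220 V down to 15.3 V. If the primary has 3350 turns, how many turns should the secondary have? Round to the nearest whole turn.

N_s/N_p = V_s/V_p, so N_s = 3350 × 15.3/220 = 233.0 ≈ 233 turns.

N_s = 233 turns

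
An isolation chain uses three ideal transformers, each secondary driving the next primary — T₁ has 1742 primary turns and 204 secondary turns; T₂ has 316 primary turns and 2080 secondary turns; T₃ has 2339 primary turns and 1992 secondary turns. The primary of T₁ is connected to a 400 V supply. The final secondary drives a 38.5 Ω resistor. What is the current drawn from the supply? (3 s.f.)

Secondary of T₁: V = 400.00 × 204/1742 = 46.843 V.
Secondary of T₂: V = 46.843 × 2080/316 = 308.33 V.
Secondary of T₃: V = 308.33 × 1992/2339 = 262.59 V.
I_load = 262.59/38.5 = 6.8205 A, so P_out = 262.59 × 6.8205 = 1791.0 W.
All ideal ⇒ P_in = P_out, so I_supply = 1791.0/400 = 4.48 A.

I_supply ≈ 4.48 A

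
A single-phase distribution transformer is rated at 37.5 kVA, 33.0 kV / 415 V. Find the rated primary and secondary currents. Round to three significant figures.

I_p ≈ 1.14 A, I_s ≈ 90.4 A

I_p = S/V_p = 37500/33000 = 1.14 A.
I_s = S/V_s = 37500/415 = 90.4 A.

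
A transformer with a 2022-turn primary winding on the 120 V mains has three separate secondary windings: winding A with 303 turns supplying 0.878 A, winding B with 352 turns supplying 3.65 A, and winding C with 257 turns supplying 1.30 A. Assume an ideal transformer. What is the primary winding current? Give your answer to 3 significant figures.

I_p ≈ 0.932 A

V_A = 120 × 303/2022 = 17.982 V; V_B = 120 × 352/2022 = 20.890 V; V_C = 120 × 257/2022 = 15.252 V.
P_out = V_A I_A + V_B I_B + V_C I_C = 17.982×0.878 + 20.890×3.65 + 15.252×1.30 = 15.788 + 76.249 + 19.828 = 111.87 W.
Ideal ⇒ P_in = P_out, so I_p = P_out/V_p = 111.87/120 = 0.932 A.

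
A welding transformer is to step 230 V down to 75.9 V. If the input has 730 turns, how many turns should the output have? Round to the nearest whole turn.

N_out = 241 turns

N_out/N_in = V_out/V_in, so N_out = 730 × 75.9/230 = 240.9 ≈ 241 turns.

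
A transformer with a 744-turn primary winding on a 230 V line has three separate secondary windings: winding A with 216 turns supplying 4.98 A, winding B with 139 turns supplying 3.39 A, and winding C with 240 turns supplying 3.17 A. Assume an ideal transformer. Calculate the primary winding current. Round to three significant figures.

I_p ≈ 3.10 A

V_A = 230 × 216/744 = 66.774 V; V_B = 230 × 139/744 = 42.970 V; V_C = 230 × 240/744 = 74.194 V.
P_out = V_A I_A + V_B I_B + V_C I_C = 66.774×4.98 + 42.970×3.39 + 74.194×3.17 = 332.54 + 145.67 + 235.19 = 713.40 W.
Ideal ⇒ P_in = P_out, so I_p = P_out/V_p = 713.40/230 = 3.10 A.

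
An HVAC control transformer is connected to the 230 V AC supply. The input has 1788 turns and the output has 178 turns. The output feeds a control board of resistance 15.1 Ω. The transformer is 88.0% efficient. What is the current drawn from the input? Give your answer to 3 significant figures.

I_in ≈ 0.172 A

V_out = 230 × 178/1788 = 22.897 V.
I_out = V_out/R = 22.897/15.1 = 1.5164 A.
P_out = V_out I_out = 22.897 × 1.5164 = 34.720 W.
P_in = P_out/η = 34.720/0.880 = 39.455 W.
I_in = P_in/V_in = 39.455/230 = 0.172 A.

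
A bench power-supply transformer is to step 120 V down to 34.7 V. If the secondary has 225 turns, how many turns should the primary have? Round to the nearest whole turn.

N_p/N_s = V_p/V_s, so N_p = 225 × 120/34.7 = 778.1 ≈ 778 turns.

N_p = 778 turns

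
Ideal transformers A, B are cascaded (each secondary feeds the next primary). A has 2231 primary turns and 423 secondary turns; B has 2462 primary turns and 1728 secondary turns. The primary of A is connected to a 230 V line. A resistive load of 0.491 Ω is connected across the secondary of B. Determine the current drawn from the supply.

After A: V = 230.00 × 423/2231 = 43.608 V.
After B: V = 43.608 × 1728/2462 = 30.607 V.
I_load = 30.607/0.491 = 62.337 A, so P_out = 30.607 × 62.337 = 1908.0 W.
All ideal ⇒ P_in = P_out, so I_supply = 1908.0/230 = 8.30 A.

I_supply ≈ 8.30 A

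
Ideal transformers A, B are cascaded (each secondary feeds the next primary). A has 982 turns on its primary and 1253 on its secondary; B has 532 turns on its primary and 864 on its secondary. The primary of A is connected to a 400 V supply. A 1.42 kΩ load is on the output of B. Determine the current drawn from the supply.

I_supply ≈ 1.21 A

After A: V = 400.00 × 1253/982 = 510.39 V.
After B: V = 510.39 × 864/532 = 828.90 V.
I_load = 828.90/1420 = 0.58373 A, so P_out = 828.90 × 0.58373 = 483.85 W.
All ideal ⇒ P_in = P_out, so I_supply = 483.85/400 = 1.21 A.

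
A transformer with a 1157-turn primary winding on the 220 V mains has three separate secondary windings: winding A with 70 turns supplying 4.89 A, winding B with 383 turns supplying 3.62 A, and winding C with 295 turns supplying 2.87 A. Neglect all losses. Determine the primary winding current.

V_A = 220 × 70/1157 = 13.310 V; V_B = 220 × 383/1157 = 72.826 V; V_C = 220 × 295/1157 = 56.093 V.
P_out = V_A I_A + V_B I_B + V_C I_C = 13.310×4.89 + 72.826×3.62 + 56.093×2.87 = 65.087 + 263.63 + 160.99 = 489.71 W.
Ideal ⇒ P_in = P_out, so I_p = P_out/V_p = 489.71/220 = 2.23 A.

I_p ≈ 2.23 A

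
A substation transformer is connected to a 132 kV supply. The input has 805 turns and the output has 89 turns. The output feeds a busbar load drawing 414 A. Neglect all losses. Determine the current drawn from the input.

I_in ≈ 45.8 A

For an ideal transformer I_in N_in = I_out N_out, so I_in = 414 × 89/805 = 45.8 A.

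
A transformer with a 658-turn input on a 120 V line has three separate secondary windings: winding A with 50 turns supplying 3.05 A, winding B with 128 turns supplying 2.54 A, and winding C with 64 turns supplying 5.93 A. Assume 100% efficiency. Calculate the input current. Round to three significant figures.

I_in ≈ 1.30 A

V_A = 120 × 50/658 = 9.1185 V; V_B = 120 × 128/658 = 23.343 V; V_C = 120 × 64/658 = 11.672 V.
P_out = V_A I_A + V_B I_B + V_C I_C = 9.1185×3.05 + 23.343×2.54 + 11.672×5.93 = 27.812 + 59.292 + 69.213 = 156.32 W.
Ideal ⇒ P_in = P_out, so I_in = P_out/V_in = 156.32/120 = 1.30 A.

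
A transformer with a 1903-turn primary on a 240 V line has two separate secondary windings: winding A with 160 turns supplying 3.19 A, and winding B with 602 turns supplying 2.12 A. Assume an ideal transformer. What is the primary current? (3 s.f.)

V_A = 240 × 160/1903 = 20.179 V; V_B = 240 × 602/1903 = 75.922 V.
P_out = V_A I_A + V_B I_B = 20.179×3.19 + 75.922×2.12 = 64.370 + 160.96 = 225.33 W.
Ideal ⇒ P_in = P_out, so I_p = P_out/V_p = 225.33/240 = 0.939 A.

I_p ≈ 0.939 A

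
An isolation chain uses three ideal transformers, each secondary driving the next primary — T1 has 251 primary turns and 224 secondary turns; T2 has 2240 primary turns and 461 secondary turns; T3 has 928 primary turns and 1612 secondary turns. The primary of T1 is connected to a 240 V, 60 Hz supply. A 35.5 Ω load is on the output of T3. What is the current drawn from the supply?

I_supply ≈ 0.688 A

After T1: V = 240.00 × 224/251 = 214.18 V.
After T2: V = 214.18 × 461/2240 = 44.080 V.
After T3: V = 44.080 × 1612/928 = 76.569 V.
I_load = 76.569/35.5 = 2.1569 A, so P_out = 76.569 × 2.1569 = 165.15 W.
All ideal ⇒ P_in = P_out, so I_supply = 165.15/240 = 0.688 A.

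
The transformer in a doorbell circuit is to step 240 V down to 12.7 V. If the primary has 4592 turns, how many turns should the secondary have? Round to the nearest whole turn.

N_s/N_p = V_s/V_p, so N_s = 4592 × 12.7/240 = 243.0 ≈ 243 turns.

N_s = 243 turns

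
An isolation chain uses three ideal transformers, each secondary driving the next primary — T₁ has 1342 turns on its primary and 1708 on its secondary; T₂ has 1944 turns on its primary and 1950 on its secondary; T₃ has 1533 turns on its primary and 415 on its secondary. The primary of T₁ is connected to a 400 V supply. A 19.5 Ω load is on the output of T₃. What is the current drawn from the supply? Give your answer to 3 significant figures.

Secondary of T₁: V = 400.00 × 1708/1342 = 509.09 V.
Secondary of T₂: V = 509.09 × 1950/1944 = 510.66 V.
Secondary of T₃: V = 510.66 × 415/1533 = 138.24 V.
I_load = 138.24/19.5 = 7.0893 A, so P_out = 138.24 × 7.0893 = 980.04 W.
All ideal ⇒ P_in = P_out, so I_supply = 980.04/400 = 2.45 A.

I_supply ≈ 2.45 A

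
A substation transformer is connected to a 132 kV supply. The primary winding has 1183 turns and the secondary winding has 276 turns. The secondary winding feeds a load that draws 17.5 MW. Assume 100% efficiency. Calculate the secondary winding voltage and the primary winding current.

V_s = V_p × N_s/N_p = 132000 × 276/1183 = 30796 V.
I_s = P/V_s = 1.75×10^7/30796 = 568.25 A.
I_p = I_s × N_s/N_p = 568.25 × 276/1183 = 133 A.

V_s ≈ 30800 V, I_p ≈ 133 A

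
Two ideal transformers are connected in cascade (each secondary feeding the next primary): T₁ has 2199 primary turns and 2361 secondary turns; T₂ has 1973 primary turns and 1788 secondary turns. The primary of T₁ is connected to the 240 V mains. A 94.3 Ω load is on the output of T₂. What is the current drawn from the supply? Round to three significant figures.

I_supply ≈ 2.41 A

Secondary of T₁: V = 240.00 × 2361/2199 = 257.68 V.
Secondary of T₂: V = 257.68 × 1788/1973 = 233.52 V.
I_load = 233.52/94.3 = 2.4763 A, so P_out = 233.52 × 2.4763 = 578.27 W.
All ideal ⇒ P_in = P_out, so I_supply = 578.27/240 = 2.41 A.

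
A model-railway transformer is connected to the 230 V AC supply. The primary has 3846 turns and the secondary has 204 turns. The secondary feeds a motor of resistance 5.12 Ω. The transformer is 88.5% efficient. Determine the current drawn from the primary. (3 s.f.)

I_p ≈ 0.143 A

V_s = 230 × 204/3846 = 12.200 V.
I_s = V_s/R = 12.200/5.12 = 2.3828 A.
P_out = V_s I_s = 12.200 × 2.3828 = 29.069 W.
P_in = P_out/η = 29.069/0.885 = 32.846 W.
I_p = P_in/V_p = 32.846/230 = 0.143 A.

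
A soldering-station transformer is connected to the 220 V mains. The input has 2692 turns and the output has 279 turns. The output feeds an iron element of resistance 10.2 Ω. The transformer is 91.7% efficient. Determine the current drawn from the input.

V_out = 220 × 279/2692 = 22.801 V.
I_out = V_out/R = 22.801/10.2 = 2.2354 A.
P_out = V_out I_out = 22.801 × 2.2354 = 50.969 W.
P_in = P_out/η = 50.969/0.917 = 55.582 W.
I_in = P_in/V_in = 55.582/220 = 0.253 A.

I_in ≈ 0.253 A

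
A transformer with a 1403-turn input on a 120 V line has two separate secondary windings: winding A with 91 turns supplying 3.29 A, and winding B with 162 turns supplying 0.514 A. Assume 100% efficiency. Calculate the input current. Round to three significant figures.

I_in ≈ 0.273 A

V_A = 120 × 91/1403 = 7.7833 V; V_B = 120 × 162/1403 = 13.856 V.
P_out = V_A I_A + V_B I_B = 7.7833×3.29 + 13.856×0.514 = 25.607 + 7.1220 = 32.729 W.
Ideal ⇒ P_in = P_out, so I_in = P_out/V_in = 32.729/120 = 0.273 A.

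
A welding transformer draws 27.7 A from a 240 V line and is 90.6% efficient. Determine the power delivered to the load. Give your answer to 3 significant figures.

P_in = V_in I_in = 240 × 27.7 = 6648.0 W.
P_out = η P_in = 0.906 × 6648.0 = 6020 W.

P_out ≈ 6020 W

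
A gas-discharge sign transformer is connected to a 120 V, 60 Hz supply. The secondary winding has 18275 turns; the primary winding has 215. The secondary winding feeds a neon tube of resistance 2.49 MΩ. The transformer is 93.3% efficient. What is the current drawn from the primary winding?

I_p ≈ 0.373 A

V_s = 120 × 18275/215 = 10200 V.
I_s = V_s/R = 10200/(2.49×10^6) = 0.0040964 A.
P_out = V_s I_s = 10200 × 0.0040964 = 41.783 W.
P_in = P_out/η = 41.783/0.933 = 44.784 W.
I_p = P_in/V_p = 44.784/120 = 0.373 A.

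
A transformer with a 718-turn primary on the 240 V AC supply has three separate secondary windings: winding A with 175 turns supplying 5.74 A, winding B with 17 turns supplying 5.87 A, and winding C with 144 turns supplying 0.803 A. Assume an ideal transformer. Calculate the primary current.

I_p ≈ 1.70 A

V_A = 240 × 175/718 = 58.496 V; V_B = 240 × 17/718 = 5.6825 V; V_C = 240 × 144/718 = 48.134 V.
P_out = V_A I_A + V_B I_B + V_C I_C = 58.496×5.74 + 5.6825×5.87 + 48.134×0.803 = 335.77 + 33.356 + 38.651 = 407.77 W.
Ideal ⇒ P_in = P_out, so I_p = P_out/V_p = 407.77/240 = 1.70 A.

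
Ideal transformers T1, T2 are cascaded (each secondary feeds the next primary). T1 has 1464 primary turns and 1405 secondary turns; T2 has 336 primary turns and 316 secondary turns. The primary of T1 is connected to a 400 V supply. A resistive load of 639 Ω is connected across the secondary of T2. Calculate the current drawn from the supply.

Secondary of T1: V = 400.00 × 1405/1464 = 383.88 V.
Secondary of T2: V = 383.88 × 316/336 = 361.03 V.
I_load = 361.03/639 = 0.56499 A, so P_out = 361.03 × 0.56499 = 203.98 W.
All ideal ⇒ P_in = P_out, so I_supply = 203.98/400 = 0.510 A.

I_supply ≈ 0.510 A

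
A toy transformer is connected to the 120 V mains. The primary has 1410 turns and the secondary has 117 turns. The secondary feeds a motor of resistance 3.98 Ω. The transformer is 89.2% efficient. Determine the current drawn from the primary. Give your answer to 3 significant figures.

I_p ≈ 0.233 A

V_s = 120 × 117/1410 = 9.9574 V.
I_s = V_s/R = 9.9574/3.98 = 2.5019 A.
P_out = V_s I_s = 9.9574 × 2.5019 = 24.912 W.
P_in = P_out/η = 24.912/0.892 = 27.929 W.
I_p = P_in/V_p = 27.929/120 = 0.233 A.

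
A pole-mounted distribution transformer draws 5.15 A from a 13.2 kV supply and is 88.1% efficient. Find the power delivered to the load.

P_out ≈ 59900 W

P_in = V_p I_p = 13200 × 5.15 = 67980 W.
P_out = η P_in = 0.881 × 67980 = 59900 W.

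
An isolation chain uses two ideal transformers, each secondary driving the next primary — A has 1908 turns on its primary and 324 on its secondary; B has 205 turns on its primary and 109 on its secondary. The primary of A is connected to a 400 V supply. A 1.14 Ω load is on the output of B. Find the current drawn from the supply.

I_supply ≈ 2.86 A

Secondary of A: V = 400.00 × 324/1908 = 67.925 V.
Secondary of B: V = 67.925 × 109/205 = 36.116 V.
I_load = 36.116/1.14 = 31.681 A, so P_out = 36.116 × 31.681 = 1144.2 W.
All ideal ⇒ P_in = P_out, so I_supply = 1144.2/400 = 2.86 A.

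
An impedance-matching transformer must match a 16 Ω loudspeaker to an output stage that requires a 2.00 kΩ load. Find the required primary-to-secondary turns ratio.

Z_p/Z_s = (N_p/N_s)², so N_p/N_s = √(2000/16) = √125 = 11.2.

N_p/N_s ≈ 11.2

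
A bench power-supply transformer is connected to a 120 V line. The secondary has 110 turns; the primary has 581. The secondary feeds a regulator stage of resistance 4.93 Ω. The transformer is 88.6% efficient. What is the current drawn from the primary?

I_p ≈ 0.985 A

V_s = 120 × 110/581 = 22.719 V.
I_s = V_s/R = 22.719/4.93 = 4.6084 A.
P_out = V_s I_s = 22.719 × 4.6084 = 104.70 W.
P_in = P_out/η = 104.70/0.886 = 118.17 W.
I_p = P_in/V_p = 118.17/120 = 0.985 A.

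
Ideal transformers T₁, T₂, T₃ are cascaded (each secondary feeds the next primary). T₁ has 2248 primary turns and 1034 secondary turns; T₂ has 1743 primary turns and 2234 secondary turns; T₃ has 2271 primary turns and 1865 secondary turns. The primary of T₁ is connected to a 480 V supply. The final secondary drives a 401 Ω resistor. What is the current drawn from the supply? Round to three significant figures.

After T₁: V = 480.00 × 1034/2248 = 220.78 V.
After T₂: V = 220.78 × 2234/1743 = 282.98 V.
After T₃: V = 282.98 × 1865/2271 = 232.39 V.
I_load = 232.39/401 = 0.57952 A, so P_out = 232.39 × 0.57952 = 134.67 W.
All ideal ⇒ P_in = P_out, so I_supply = 134.67/480 = 0.281 A.

I_supply ≈ 0.281 A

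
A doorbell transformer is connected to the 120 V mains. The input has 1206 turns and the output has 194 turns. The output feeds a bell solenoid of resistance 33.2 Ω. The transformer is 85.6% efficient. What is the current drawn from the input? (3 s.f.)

I_in ≈ 0.109 A

V_out = 120 × 194/1206 = 19.303 V.
I_out = V_out/R = 19.303/33.2 = 0.58143 A.
P_out = V_out I_out = 19.303 × 0.58143 = 11.224 W.
P_in = P_out/η = 11.224/0.856 = 13.112 W.
I_in = P_in/V_in = 13.112/120 = 0.109 A.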